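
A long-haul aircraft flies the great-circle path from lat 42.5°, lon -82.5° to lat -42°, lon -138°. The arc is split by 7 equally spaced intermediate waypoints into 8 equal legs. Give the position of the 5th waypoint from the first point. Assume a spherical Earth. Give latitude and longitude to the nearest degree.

≈ lat -11°, lon -116°

Write both endpoints as unit vectors p₁, p₂ with components (cos φ cos λ, cos φ sin λ, sin φ).
The central angle between the endpoints is δ = arccos(p₁·p₂) ≈ 1.713 rad (98.1°).
Interpolate at f = 5/8 with slerp weights a = sin((1−f)δ)/sin δ ≈ 0.605, b = sin(fδ)/sin δ ≈ 0.886.
p = a·p₁ + b·p₂ ≈ (-0.431, -0.883, -0.184); φ = arcsin(p_z) ≈ -10.62°, λ = atan2(p_y, p_x) ≈ -116.03°.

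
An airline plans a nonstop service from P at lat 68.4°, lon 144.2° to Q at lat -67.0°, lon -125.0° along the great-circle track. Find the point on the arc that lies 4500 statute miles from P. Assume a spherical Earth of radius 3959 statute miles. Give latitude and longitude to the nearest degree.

The haversine formula gives a central angle δ ≈ 2.602 rad (149.1°) between the endpoints. The total great-circle distance is δ·R ≈ 2.602 × 3959 ≈ 10301 mi, so the target fraction is f = 4500/10301 ≈ 0.437.
Interpolate at f ≈ 0.437 with slerp weights a = sin((1−f)δ)/sin δ ≈ 1.935, b = sin(fδ)/sin δ ≈ 1.766.
p = a·p₁ + b·p₂ ≈ (-0.973, -0.148, 0.174); φ = arcsin(p_z) ≈ 10.03°, λ = atan2(p_y, p_x) ≈ -171.33°.

≈ lat 10°, lon -171°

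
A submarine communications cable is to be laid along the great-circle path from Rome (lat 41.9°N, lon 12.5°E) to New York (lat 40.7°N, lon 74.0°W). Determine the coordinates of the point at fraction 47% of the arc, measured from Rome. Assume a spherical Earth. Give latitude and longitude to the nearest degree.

≈ lat 50°N, lon 28°W

The haversine formula gives a central angle δ ≈ 1.082 rad (62.0°) between the endpoints.
Interpolate at f = 0.47 with slerp weights a = sin((1−f)δ)/sin δ ≈ 0.614, b = sin(fδ)/sin δ ≈ 0.551.
p = a·p₁ + b·p₂ ≈ (0.562, -0.303, 0.770); φ = arcsin(p_z) ≈ 50.35°, λ = atan2(p_y, p_x) ≈ -28.33°.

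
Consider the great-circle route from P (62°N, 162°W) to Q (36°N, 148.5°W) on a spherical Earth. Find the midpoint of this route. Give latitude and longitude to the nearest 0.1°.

From cos δ = sin φ₁ sin φ₂ + cos φ₁ cos φ₂ cos Δλ, the central angle is δ ≈ 0.477 rad (27.3°).
Interpolate at f = 1/2 with slerp weights a = sin((1−f)δ)/sin δ ≈ 0.515, b = sin(fδ)/sin δ ≈ 0.515.
p = a·p₁ + b·p₂ ≈ (-0.585, -0.292, 0.757); φ = arcsin(p_z) ≈ 49.18°, λ = atan2(p_y, p_x) ≈ -153.45°.

≈ (49.2°N, 153.4°W)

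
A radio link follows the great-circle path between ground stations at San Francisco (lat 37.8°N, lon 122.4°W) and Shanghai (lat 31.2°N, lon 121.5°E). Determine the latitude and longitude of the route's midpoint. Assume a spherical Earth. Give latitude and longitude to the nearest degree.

≈ lat 52°N, lon 176°E

Convert each endpoint to a unit vector on the sphere (x = cos φ cos λ, y = cos φ sin λ, z = sin φ).
The central angle between the endpoints is δ = arccos(p₁·p₂) ≈ 1.551 rad (88.8°).
Interpolate at f = 1/2 with slerp weights a = sin((1−f)δ)/sin δ ≈ 0.700, b = sin(fδ)/sin δ ≈ 0.700.
p = a·p₁ + b·p₂ ≈ (-0.609, 0.044, 0.792); φ = arcsin(p_z) ≈ 52.35°, λ = atan2(p_y, p_x) ≈ 175.91°.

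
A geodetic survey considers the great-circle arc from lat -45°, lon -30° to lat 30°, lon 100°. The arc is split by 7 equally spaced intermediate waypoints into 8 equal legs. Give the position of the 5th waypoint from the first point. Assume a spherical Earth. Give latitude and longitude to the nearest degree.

≈ lat -5°, lon 60°

Convert each endpoint to a unit vector on the sphere (x = cos φ cos λ, y = cos φ sin λ, z = sin φ).
The central angle between the endpoints is δ = arccos(p₁·p₂) ≈ 2.415 rad (138.3°).
Interpolate at f = 5/8 with slerp weights a = sin((1−f)δ)/sin δ ≈ 1.184, b = sin(fδ)/sin δ ≈ 1.502.
p = a·p₁ + b·p₂ ≈ (0.499, 0.862, -0.086); φ = arcsin(p_z) ≈ -4.94°, λ = atan2(p_y, p_x) ≈ 59.94°.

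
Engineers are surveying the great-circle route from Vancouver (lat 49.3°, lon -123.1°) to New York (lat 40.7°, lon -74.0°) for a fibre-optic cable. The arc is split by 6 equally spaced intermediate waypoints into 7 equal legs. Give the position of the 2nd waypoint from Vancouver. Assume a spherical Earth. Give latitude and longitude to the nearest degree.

≈ lat 49°, lon -108°

From cos δ = sin φ₁ sin φ₂ + cos φ₁ cos φ₂ cos Δλ, the central angle is δ ≈ 0.613 rad (35.1°).
Interpolate at f = 2/7 with slerp weights a = sin((1−f)δ)/sin δ ≈ 0.737, b = sin(fδ)/sin δ ≈ 0.303.
p = a·p₁ + b·p₂ ≈ (-0.199, -0.623, 0.756); φ = arcsin(p_z) ≈ 49.13°, λ = atan2(p_y, p_x) ≈ -107.72°.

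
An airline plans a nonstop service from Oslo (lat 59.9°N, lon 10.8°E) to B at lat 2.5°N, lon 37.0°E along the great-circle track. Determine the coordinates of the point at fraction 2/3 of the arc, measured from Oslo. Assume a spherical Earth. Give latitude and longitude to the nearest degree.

Write both endpoints as unit vectors p₁, p₂ with components (cos φ cos λ, cos φ sin λ, sin φ).
The central angle between the endpoints is δ = arccos(p₁·p₂) ≈ 1.062 rad (60.8°).
Interpolate at f = 2/3 with slerp weights a = sin((1−f)δ)/sin δ ≈ 0.397, b = sin(fδ)/sin δ ≈ 0.745.
p = a·p₁ + b·p₂ ≈ (0.790, 0.485, 0.376); φ = arcsin(p_z) ≈ 22.08°, λ = atan2(p_y, p_x) ≈ 31.56°.

≈ lat 22°N, lon 32°E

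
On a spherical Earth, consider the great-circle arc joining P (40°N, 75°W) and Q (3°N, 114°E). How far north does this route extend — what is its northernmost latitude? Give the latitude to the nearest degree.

≈ 80°N

The great circle lies in the plane with unit normal n̂ = (p₁ × p₂)/|p₁ × p₂|.
Here n̂_z ≈ -0.173; the vertex latitude is φ_max = arccos|n̂_z| ≈ 80.0°.
Check via Clairaut: cos φ_max = |cos φ₁| · sin C = cos(40.0°)·sin(13.0°) ≈ 0.173, again giving ≈ 80.0°.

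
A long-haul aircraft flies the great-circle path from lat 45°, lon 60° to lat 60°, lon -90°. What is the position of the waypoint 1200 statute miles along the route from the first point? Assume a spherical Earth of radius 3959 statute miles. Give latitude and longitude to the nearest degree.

≈ lat 61°, lon 51°

Write both endpoints as unit vectors p₁, p₂ with components (cos φ cos λ, cos φ sin λ, sin φ).
The central angle between the endpoints is δ = arccos(p₁·p₂) ≈ 1.260 rad (72.2°). The total great-circle distance is δ·R ≈ 1.260 × 3959 ≈ 4987 mi, so the target fraction is f = 1200/4987 ≈ 0.241.
Interpolate at f ≈ 0.241 with slerp weights a = sin((1−f)δ)/sin δ ≈ 0.858, b = sin(fδ)/sin δ ≈ 0.314.
p = a·p₁ + b·p₂ ≈ (0.303, 0.369, 0.879); φ = arcsin(p_z) ≈ 61.47°, λ = atan2(p_y, p_x) ≈ 50.56°.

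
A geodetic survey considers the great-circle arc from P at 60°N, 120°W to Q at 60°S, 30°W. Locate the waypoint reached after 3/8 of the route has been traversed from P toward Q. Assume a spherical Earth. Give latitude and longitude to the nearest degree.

The haversine formula gives a central angle δ ≈ 2.419 rad (138.6°) between the endpoints.
Interpolate at f = 3/8 with slerp weights a = sin((1−f)δ)/sin δ ≈ 1.509, b = sin(fδ)/sin δ ≈ 1.191.
p = a·p₁ + b·p₂ ≈ (0.138, -0.951, 0.276); φ = arcsin(p_z) ≈ 16.00°, λ = atan2(p_y, p_x) ≈ -81.72°.

≈ 16°N, 82°W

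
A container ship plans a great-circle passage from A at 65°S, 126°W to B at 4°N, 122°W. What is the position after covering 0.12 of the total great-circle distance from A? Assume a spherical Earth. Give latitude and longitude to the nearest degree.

Write both endpoints as unit vectors p₁, p₂ with components (cos φ cos λ, cos φ sin λ, sin φ).
The central angle between the endpoints is δ = arccos(p₁·p₂) ≈ 1.205 rad (69.1°).
Interpolate at f = 0.12 with slerp weights a = sin((1−f)δ)/sin δ ≈ 0.934, b = sin(fδ)/sin δ ≈ 0.154.
p = a·p₁ + b·p₂ ≈ (-0.314, -0.450, -0.836); φ = arcsin(p_z) ≈ -56.73°, λ = atan2(p_y, p_x) ≈ -124.88°.

≈ 57°S, 125°W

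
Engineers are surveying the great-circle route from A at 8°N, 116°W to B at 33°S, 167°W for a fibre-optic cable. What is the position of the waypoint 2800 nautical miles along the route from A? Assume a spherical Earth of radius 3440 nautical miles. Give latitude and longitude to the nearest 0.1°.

≈ 23.4°S, 151.3°W

From cos δ = sin φ₁ sin φ₂ + cos φ₁ cos φ₂ cos Δλ, the central angle is δ ≈ 1.108 rad (63.5°). The total great-circle distance is δ·R ≈ 1.108 × 3440 ≈ 3810 nmi, so the target fraction is f = 2800/3810 ≈ 0.735.
Interpolate at f ≈ 0.735 with slerp weights a = sin((1−f)δ)/sin δ ≈ 0.323, b = sin(fδ)/sin δ ≈ 0.813.
p = a·p₁ + b·p₂ ≈ (-0.805, -0.441, -0.398); φ = arcsin(p_z) ≈ -23.43°, λ = atan2(p_y, p_x) ≈ -151.26°.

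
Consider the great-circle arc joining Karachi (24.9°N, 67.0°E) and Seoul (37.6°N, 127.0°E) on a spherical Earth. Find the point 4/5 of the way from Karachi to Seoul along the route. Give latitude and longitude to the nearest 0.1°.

Write both endpoints as unit vectors p₁, p₂ with components (cos φ cos λ, cos φ sin λ, sin φ).
The central angle between the endpoints is δ = arccos(p₁·p₂) ≈ 0.907 rad (52.0°).
Interpolate at f = 4/5 with slerp weights a = sin((1−f)δ)/sin δ ≈ 0.229, b = sin(fδ)/sin δ ≈ 0.842.
p = a·p₁ + b·p₂ ≈ (-0.321, 0.724, 0.610); φ = arcsin(p_z) ≈ 37.62°, λ = atan2(p_y, p_x) ≈ 113.87°.

≈ 37.6°N, 113.9°E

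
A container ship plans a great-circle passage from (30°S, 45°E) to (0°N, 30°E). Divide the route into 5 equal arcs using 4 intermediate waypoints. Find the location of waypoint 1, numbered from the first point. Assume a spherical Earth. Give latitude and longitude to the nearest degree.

Write both endpoints as unit vectors p₁, p₂ with components (cos φ cos λ, cos φ sin λ, sin φ).
The central angle between the endpoints is δ = arccos(p₁·p₂) ≈ 0.580 rad (33.2°).
Interpolate at f = 1/5 with slerp weights a = sin((1−f)δ)/sin δ ≈ 0.817, b = sin(fδ)/sin δ ≈ 0.211.
p = a·p₁ + b·p₂ ≈ (0.683, 0.606, -0.408); φ = arcsin(p_z) ≈ -24.10°, λ = atan2(p_y, p_x) ≈ 41.57°.

≈ (24°S, 42°E)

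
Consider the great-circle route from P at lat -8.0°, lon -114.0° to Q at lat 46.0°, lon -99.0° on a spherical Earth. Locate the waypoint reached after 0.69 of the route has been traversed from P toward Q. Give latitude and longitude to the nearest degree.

From cos δ = sin φ₁ sin φ₂ + cos φ₁ cos φ₂ cos Δλ, the central angle is δ ≈ 0.971 rad (55.6°).
Interpolate at f = 0.69 with slerp weights a = sin((1−f)δ)/sin δ ≈ 0.359, b = sin(fδ)/sin δ ≈ 0.752.
p = a·p₁ + b·p₂ ≈ (-0.226, -0.841, 0.491); φ = arcsin(p_z) ≈ 29.42°, λ = atan2(p_y, p_x) ≈ -105.07°.

≈ lat 29°, lon -105°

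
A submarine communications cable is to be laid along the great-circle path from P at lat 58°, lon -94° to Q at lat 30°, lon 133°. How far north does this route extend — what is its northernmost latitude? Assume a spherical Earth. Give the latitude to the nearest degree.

The great circle lies in the plane with unit normal n̂ = (p₁ × p₂)/|p₁ × p₂|.
Here n̂_z ≈ -0.338; the vertex latitude is φ_max = arccos|n̂_z| ≈ 70.3°.
Check via Clairaut: cos φ_max = |cos φ₁| · sin C = cos(58.0°)·sin(39.6°) ≈ 0.338, again giving ≈ 70.3°.

≈ 70°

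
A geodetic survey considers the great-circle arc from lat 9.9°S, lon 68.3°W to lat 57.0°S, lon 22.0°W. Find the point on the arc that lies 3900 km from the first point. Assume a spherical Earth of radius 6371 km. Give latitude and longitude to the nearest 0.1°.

≈ lat 40.1°S, lon 48.1°W

Write both endpoints as unit vectors p₁, p₂ with components (cos φ cos λ, cos φ sin λ, sin φ).
The central angle between the endpoints is δ = arccos(p₁·p₂) ≈ 1.030 rad (59.0°). The total great-circle distance is δ·R ≈ 1.030 × 6371 ≈ 6562 km, so the target fraction is f = 3900/6562 ≈ 0.594.
Interpolate at f ≈ 0.594 with slerp weights a = sin((1−f)δ)/sin δ ≈ 0.473, b = sin(fδ)/sin δ ≈ 0.670.
p = a·p₁ + b·p₂ ≈ (0.511, -0.570, -0.644); φ = arcsin(p_z) ≈ -40.06°, λ = atan2(p_y, p_x) ≈ -48.13°.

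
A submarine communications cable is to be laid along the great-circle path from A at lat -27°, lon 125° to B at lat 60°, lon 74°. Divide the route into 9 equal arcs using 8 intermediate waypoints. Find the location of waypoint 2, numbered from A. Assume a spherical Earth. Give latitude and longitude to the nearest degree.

≈ lat -7°, lon 117°

Write both endpoints as unit vectors p₁, p₂ with components (cos φ cos λ, cos φ sin λ, sin φ).
The central angle between the endpoints is δ = arccos(p₁·p₂) ≈ 1.684 rad (96.5°).
Interpolate at f = 2/9 with slerp weights a = sin((1−f)δ)/sin δ ≈ 0.972, b = sin(fδ)/sin δ ≈ 0.368.
p = a·p₁ + b·p₂ ≈ (-0.446, 0.886, -0.123); φ = arcsin(p_z) ≈ -7.06°, λ = atan2(p_y, p_x) ≈ 116.72°.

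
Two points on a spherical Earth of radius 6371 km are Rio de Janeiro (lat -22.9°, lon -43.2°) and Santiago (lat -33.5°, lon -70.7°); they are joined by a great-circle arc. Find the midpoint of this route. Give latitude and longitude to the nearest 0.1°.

From cos δ = sin φ₁ sin φ₂ + cos φ₁ cos φ₂ cos Δλ, the central angle is δ ≈ 0.460 rad (26.3°).
Interpolate at f = 1/2 with slerp weights a = sin((1−f)δ)/sin δ ≈ 0.514, b = sin(fδ)/sin δ ≈ 0.514.
p = a·p₁ + b·p₂ ≈ (0.486, -0.728, -0.483); φ = arcsin(p_z) ≈ -28.90°, λ = atan2(p_y, p_x) ≈ -56.25°.

≈ lat -28.9°, lon -56.3°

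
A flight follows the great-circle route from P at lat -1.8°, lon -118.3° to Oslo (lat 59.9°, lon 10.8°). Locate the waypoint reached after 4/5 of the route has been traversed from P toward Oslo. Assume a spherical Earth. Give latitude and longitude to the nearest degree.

From cos δ = sin φ₁ sin φ₂ + cos φ₁ cos φ₂ cos Δλ, the central angle is δ ≈ 1.921 rad (110.1°).
Interpolate at f = 4/5 with slerp weights a = sin((1−f)δ)/sin δ ≈ 0.399, b = sin(fδ)/sin δ ≈ 1.064.
p = a·p₁ + b·p₂ ≈ (0.335, -0.251, 0.908); φ = arcsin(p_z) ≈ 65.24°, λ = atan2(p_y, p_x) ≈ -36.86°.

≈ lat 65°, lon -37°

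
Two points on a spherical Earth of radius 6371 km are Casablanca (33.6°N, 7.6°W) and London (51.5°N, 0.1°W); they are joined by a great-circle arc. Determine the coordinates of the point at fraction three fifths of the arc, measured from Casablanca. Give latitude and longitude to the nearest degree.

≈ (44°N, 4°W)

Write both endpoints as unit vectors p₁, p₂ with components (cos φ cos λ, cos φ sin λ, sin φ).
The central angle between the endpoints is δ = arccos(p₁·p₂) ≈ 0.327 rad (18.7°).
Interpolate at f = 3/5 with slerp weights a = sin((1−f)δ)/sin δ ≈ 0.406, b = sin(fδ)/sin δ ≈ 0.607.
p = a·p₁ + b·p₂ ≈ (0.713, -0.045, 0.700); φ = arcsin(p_z) ≈ 44.40°, λ = atan2(p_y, p_x) ≈ -3.64°.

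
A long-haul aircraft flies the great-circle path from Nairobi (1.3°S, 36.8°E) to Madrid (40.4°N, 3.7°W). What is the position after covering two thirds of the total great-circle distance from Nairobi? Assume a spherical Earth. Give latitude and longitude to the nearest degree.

≈ 28°N, 13°E

The haversine formula gives a central angle δ ≈ 0.971 rad (55.7°) between the endpoints.
Interpolate at f = 2/3 with slerp weights a = sin((1−f)δ)/sin δ ≈ 0.385, b = sin(fδ)/sin δ ≈ 0.731.
p = a·p₁ + b·p₂ ≈ (0.864, 0.195, 0.465); φ = arcsin(p_z) ≈ 27.70°, λ = atan2(p_y, p_x) ≈ 12.71°.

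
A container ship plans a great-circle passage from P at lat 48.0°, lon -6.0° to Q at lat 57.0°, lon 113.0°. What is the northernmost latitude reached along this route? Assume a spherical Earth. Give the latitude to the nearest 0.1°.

The great circle lies in the plane with unit normal n̂ = (p₁ × p₂)/|p₁ × p₂|.
Here n̂_z ≈ +0.356; the vertex latitude is φ_max = arccos|n̂_z| ≈ 69.1°.
Check via Clairaut: cos φ_max = |cos φ₁| · sin C = cos(48.0°)·sin(32.2°) ≈ 0.356, again giving ≈ 69.1°.

≈ 69.1°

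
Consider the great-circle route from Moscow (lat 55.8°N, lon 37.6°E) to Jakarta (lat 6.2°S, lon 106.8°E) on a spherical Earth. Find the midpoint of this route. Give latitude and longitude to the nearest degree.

≈ lat 29°N, lon 83°E

The haversine formula gives a central angle δ ≈ 1.461 rad (83.7°) between the endpoints.
Interpolate at f = 1/2 with slerp weights a = sin((1−f)δ)/sin δ ≈ 0.671, b = sin(fδ)/sin δ ≈ 0.671.
p = a·p₁ + b·p₂ ≈ (0.106, 0.869, 0.483); φ = arcsin(p_z) ≈ 28.87°, λ = atan2(p_y, p_x) ≈ 83.04°.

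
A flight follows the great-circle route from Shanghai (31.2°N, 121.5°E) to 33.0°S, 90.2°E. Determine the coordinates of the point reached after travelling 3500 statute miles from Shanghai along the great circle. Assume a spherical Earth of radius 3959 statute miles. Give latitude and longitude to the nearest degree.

Write both endpoints as unit vectors p₁, p₂ with components (cos φ cos λ, cos φ sin λ, sin φ).
The central angle between the endpoints is δ = arccos(p₁·p₂) ≈ 1.234 rad (70.7°). The total great-circle distance is δ·R ≈ 1.234 × 3959 ≈ 4884 mi, so the target fraction is f = 3500/4884 ≈ 0.717.
Interpolate at f ≈ 0.717 with slerp weights a = sin((1−f)δ)/sin δ ≈ 0.363, b = sin(fδ)/sin δ ≈ 0.819.
p = a·p₁ + b·p₂ ≈ (-0.165, 0.952, -0.258); φ = arcsin(p_z) ≈ -14.97°, λ = atan2(p_y, p_x) ≈ 99.81°.

≈ 15°S, 100°E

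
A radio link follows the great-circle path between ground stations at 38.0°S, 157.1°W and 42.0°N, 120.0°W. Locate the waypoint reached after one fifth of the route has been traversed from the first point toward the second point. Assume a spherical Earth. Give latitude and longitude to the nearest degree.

≈ 22°S, 149°W

From cos δ = sin φ₁ sin φ₂ + cos φ₁ cos φ₂ cos Δλ, the central angle is δ ≈ 1.516 rad (86.8°).
Interpolate at f = 1/5 with slerp weights a = sin((1−f)δ)/sin δ ≈ 0.938, b = sin(fδ)/sin δ ≈ 0.299.
p = a·p₁ + b·p₂ ≈ (-0.792, -0.480, -0.377); φ = arcsin(p_z) ≈ -22.17°, λ = atan2(p_y, p_x) ≈ -148.78°.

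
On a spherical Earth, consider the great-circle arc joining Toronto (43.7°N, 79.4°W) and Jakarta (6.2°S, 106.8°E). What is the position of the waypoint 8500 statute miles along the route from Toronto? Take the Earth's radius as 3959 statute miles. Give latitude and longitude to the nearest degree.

The haversine formula gives a central angle δ ≈ 2.480 rad (142.1°) between the endpoints. The total great-circle distance is δ·R ≈ 2.480 × 3959 ≈ 9819 mi, so the target fraction is f = 8500/9819 ≈ 0.866.
Interpolate at f ≈ 0.866 with slerp weights a = sin((1−f)δ)/sin δ ≈ 0.533, b = sin(fδ)/sin δ ≈ 1.365.
p = a·p₁ + b·p₂ ≈ (-0.321, 0.921, 0.220); φ = arcsin(p_z) ≈ 12.74°, λ = atan2(p_y, p_x) ≈ 109.24°.

≈ (13°N, 109°E)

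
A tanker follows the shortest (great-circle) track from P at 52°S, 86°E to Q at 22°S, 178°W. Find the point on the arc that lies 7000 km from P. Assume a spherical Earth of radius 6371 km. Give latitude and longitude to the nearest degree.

From cos δ = sin φ₁ sin φ₂ + cos φ₁ cos φ₂ cos Δλ, the central angle is δ ≈ 1.333 rad (76.4°). The total great-circle distance is δ·R ≈ 1.333 × 6371 ≈ 8493 km, so the target fraction is f = 7000/8493 ≈ 0.824.
Interpolate at f ≈ 0.824 with slerp weights a = sin((1−f)δ)/sin δ ≈ 0.239, b = sin(fδ)/sin δ ≈ 0.916.
p = a·p₁ + b·p₂ ≈ (-0.839, 0.117, -0.532); φ = arcsin(p_z) ≈ -32.11°, λ = atan2(p_y, p_x) ≈ 172.06°.

≈ 32°S, 172°E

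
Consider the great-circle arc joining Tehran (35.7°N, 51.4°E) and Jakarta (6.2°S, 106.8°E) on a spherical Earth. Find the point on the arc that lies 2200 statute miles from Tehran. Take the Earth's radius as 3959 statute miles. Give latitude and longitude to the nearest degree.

≈ (18°N, 81°E)

Convert each endpoint to a unit vector on the sphere (x = cos φ cos λ, y = cos φ sin λ, z = sin φ).
The central angle between the endpoints is δ = arccos(p₁·p₂) ≈ 1.164 rad (66.7°). The total great-circle distance is δ·R ≈ 1.164 × 3959 ≈ 4609 mi, so the target fraction is f = 2200/4609 ≈ 0.477.
Interpolate at f ≈ 0.477 with slerp weights a = sin((1−f)δ)/sin δ ≈ 0.622, b = sin(fδ)/sin δ ≈ 0.574.
p = a·p₁ + b·p₂ ≈ (0.150, 0.942, 0.301); φ = arcsin(p_z) ≈ 17.53°, λ = atan2(p_y, p_x) ≈ 80.93°.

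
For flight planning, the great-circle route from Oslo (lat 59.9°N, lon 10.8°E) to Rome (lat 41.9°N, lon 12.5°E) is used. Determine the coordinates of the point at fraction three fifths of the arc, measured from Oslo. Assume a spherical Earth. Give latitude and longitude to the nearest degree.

≈ lat 49°N, lon 12°E

Write both endpoints as unit vectors p₁, p₂ with components (cos φ cos λ, cos φ sin λ, sin φ).
The central angle between the endpoints is δ = arccos(p₁·p₂) ≈ 0.315 rad (18.0°).
Interpolate at f = 3/5 with slerp weights a = sin((1−f)δ)/sin δ ≈ 0.406, b = sin(fδ)/sin δ ≈ 0.606.
p = a·p₁ + b·p₂ ≈ (0.640, 0.136, 0.756); φ = arcsin(p_z) ≈ 49.10°, λ = atan2(p_y, p_x) ≈ 11.97°.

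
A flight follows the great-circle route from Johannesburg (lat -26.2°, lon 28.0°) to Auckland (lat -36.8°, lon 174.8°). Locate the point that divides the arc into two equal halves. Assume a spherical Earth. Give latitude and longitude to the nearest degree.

≈ lat -65°, lon 91°

Write both endpoints as unit vectors p₁, p₂ with components (cos φ cos λ, cos φ sin λ, sin φ).
The central angle between the endpoints is δ = arccos(p₁·p₂) ≈ 1.914 rad (109.7°).
Interpolate at f = 1/2 with slerp weights a = sin((1−f)δ)/sin δ ≈ 0.868, b = sin(fδ)/sin δ ≈ 0.868.
p = a·p₁ + b·p₂ ≈ (-0.005, 0.429, -0.903); φ = arcsin(p_z) ≈ -64.61°, λ = atan2(p_y, p_x) ≈ 90.60°.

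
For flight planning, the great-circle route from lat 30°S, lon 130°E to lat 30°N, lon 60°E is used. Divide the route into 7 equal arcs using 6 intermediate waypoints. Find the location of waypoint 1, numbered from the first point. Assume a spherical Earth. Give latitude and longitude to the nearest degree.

Convert each endpoint to a unit vector on the sphere (x = cos φ cos λ, y = cos φ sin λ, z = sin φ).
The central angle between the endpoints is δ = arccos(p₁·p₂) ≈ 1.564 rad (89.6°).
Interpolate at f = 1/7 with slerp weights a = sin((1−f)δ)/sin δ ≈ 0.974, b = sin(fδ)/sin δ ≈ 0.222.
p = a·p₁ + b·p₂ ≈ (-0.446, 0.812, -0.376); φ = arcsin(p_z) ≈ -22.09°, λ = atan2(p_y, p_x) ≈ 118.78°.

≈ lat 22°S, lon 119°E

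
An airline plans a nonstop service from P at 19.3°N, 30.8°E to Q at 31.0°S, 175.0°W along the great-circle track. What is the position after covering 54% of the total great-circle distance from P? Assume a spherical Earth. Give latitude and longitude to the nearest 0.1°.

Convert each endpoint to a unit vector on the sphere (x = cos φ cos λ, y = cos φ sin λ, z = sin φ).
The central angle between the endpoints is δ = arccos(p₁·p₂) ≈ 2.687 rad (154.0°).
Interpolate at f = 0.54 with slerp weights a = sin((1−f)δ)/sin δ ≈ 2.152, b = sin(fδ)/sin δ ≈ 2.263.
p = a·p₁ + b·p₂ ≈ (-0.187, 0.871, -0.454); φ = arcsin(p_z) ≈ -26.99°, λ = atan2(p_y, p_x) ≈ 102.12°.

≈ 27.0°S, 102.1°E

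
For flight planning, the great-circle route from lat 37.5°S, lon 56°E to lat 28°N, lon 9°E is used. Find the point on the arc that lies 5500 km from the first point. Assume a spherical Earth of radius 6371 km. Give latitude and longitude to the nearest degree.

From cos δ = sin φ₁ sin φ₂ + cos φ₁ cos φ₂ cos Δλ, the central angle is δ ≈ 1.378 rad (78.9°). The total great-circle distance is δ·R ≈ 1.378 × 6371 ≈ 8777 km, so the target fraction is f = 5500/8777 ≈ 0.627.
Interpolate at f ≈ 0.627 with slerp weights a = sin((1−f)δ)/sin δ ≈ 0.501, b = sin(fδ)/sin δ ≈ 0.774.
p = a·p₁ + b·p₂ ≈ (0.898, 0.437, 0.058); φ = arcsin(p_z) ≈ 3.35°, λ = atan2(p_y, p_x) ≈ 25.94°.

≈ lat 3°N, lon 26°E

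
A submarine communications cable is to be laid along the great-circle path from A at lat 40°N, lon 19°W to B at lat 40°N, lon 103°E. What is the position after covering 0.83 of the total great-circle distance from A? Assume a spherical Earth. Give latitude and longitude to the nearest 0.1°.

Convert each endpoint to a unit vector on the sphere (x = cos φ cos λ, y = cos φ sin λ, z = sin φ).
The central angle between the endpoints is δ = arccos(p₁·p₂) ≈ 1.468 rad (84.1°).
Interpolate at f = 0.83 with slerp weights a = sin((1−f)δ)/sin δ ≈ 0.248, b = sin(fδ)/sin δ ≈ 0.944.
p = a·p₁ + b·p₂ ≈ (0.017, 0.642, 0.766); φ = arcsin(p_z) ≈ 50.01°, λ = atan2(p_y, p_x) ≈ 88.46°.

≈ lat 50.0°N, lon 88.5°E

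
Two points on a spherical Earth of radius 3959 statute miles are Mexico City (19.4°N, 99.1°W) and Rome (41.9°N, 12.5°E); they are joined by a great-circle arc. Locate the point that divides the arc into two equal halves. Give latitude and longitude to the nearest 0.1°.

Convert each endpoint to a unit vector on the sphere (x = cos φ cos λ, y = cos φ sin λ, z = sin φ).
The central angle between the endpoints is δ = arccos(p₁·p₂) ≈ 1.607 rad (92.1°).
Interpolate at f = 1/2 with slerp weights a = sin((1−f)δ)/sin δ ≈ 0.720, b = sin(fδ)/sin δ ≈ 0.720.
p = a·p₁ + b·p₂ ≈ (0.416, -0.555, 0.720); φ = arcsin(p_z) ≈ 46.09°, λ = atan2(p_y, p_x) ≈ -53.14°.

≈ 46.1°N, 53.1°W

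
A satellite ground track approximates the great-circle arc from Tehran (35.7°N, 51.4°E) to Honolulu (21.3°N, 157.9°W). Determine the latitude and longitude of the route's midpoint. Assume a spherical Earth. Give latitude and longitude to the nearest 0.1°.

Write both endpoints as unit vectors p₁, p₂ with components (cos φ cos λ, cos φ sin λ, sin φ).
The central angle between the endpoints is δ = arccos(p₁·p₂) ≈ 2.035 rad (116.6°).
Interpolate at f = 1/2 with slerp weights a = sin((1−f)δ)/sin δ ≈ 0.952, b = sin(fδ)/sin δ ≈ 0.952.
p = a·p₁ + b·p₂ ≈ (-0.339, 0.270, 0.901); φ = arcsin(p_z) ≈ 64.29°, λ = atan2(p_y, p_x) ≈ 141.45°.

≈ (64.3°N, 141.5°E)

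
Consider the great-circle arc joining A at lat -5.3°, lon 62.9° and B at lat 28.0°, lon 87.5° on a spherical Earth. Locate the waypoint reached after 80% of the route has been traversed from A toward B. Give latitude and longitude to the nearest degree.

≈ lat 22°, lon 82°

Write both endpoints as unit vectors p₁, p₂ with components (cos φ cos λ, cos φ sin λ, sin φ).
The central angle between the endpoints is δ = arccos(p₁·p₂) ≈ 0.714 rad (40.9°).
Interpolate at f = 0.80 with slerp weights a = sin((1−f)δ)/sin δ ≈ 0.217, b = sin(fδ)/sin δ ≈ 0.826.
p = a·p₁ + b·p₂ ≈ (0.130, 0.921, 0.368); φ = arcsin(p_z) ≈ 21.56°, λ = atan2(p_y, p_x) ≈ 81.94°.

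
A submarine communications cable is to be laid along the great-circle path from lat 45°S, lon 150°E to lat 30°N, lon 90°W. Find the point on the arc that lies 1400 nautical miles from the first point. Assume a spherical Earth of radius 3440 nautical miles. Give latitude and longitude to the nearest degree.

Convert each endpoint to a unit vector on the sphere (x = cos φ cos λ, y = cos φ sin λ, z = sin φ).
The central angle between the endpoints is δ = arccos(p₁·p₂) ≈ 2.291 rad (131.3°). The total great-circle distance is δ·R ≈ 2.291 × 3440 ≈ 7882 nmi, so the target fraction is f = 1400/7882 ≈ 0.178.
Interpolate at f ≈ 0.178 with slerp weights a = sin((1−f)δ)/sin δ ≈ 1.266, b = sin(fδ)/sin δ ≈ 0.527.
p = a·p₁ + b·p₂ ≈ (-0.775, -0.009, -0.632); φ = arcsin(p_z) ≈ -39.18°, λ = atan2(p_y, p_x) ≈ -179.36°.

≈ lat 39°S, lon 179°W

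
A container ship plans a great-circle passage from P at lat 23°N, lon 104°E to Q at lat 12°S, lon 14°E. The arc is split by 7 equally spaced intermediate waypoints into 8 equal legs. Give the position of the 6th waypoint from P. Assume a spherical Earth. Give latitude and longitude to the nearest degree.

≈ lat 2°S, lon 36°E

From cos δ = sin φ₁ sin φ₂ + cos φ₁ cos φ₂ cos Δλ, the central angle is δ ≈ 1.652 rad (94.7°).
Interpolate at f = 6/8 with slerp weights a = sin((1−f)δ)/sin δ ≈ 0.403, b = sin(fδ)/sin δ ≈ 0.949.
p = a·p₁ + b·p₂ ≈ (0.811, 0.584, -0.040); φ = arcsin(p_z) ≈ -2.29°, λ = atan2(p_y, p_x) ≈ 35.78°.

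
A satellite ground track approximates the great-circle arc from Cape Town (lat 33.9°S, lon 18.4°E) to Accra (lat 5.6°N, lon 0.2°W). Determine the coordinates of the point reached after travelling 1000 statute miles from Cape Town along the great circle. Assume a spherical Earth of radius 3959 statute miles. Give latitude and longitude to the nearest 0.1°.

Convert each endpoint to a unit vector on the sphere (x = cos φ cos λ, y = cos φ sin λ, z = sin φ).
The central angle between the endpoints is δ = arccos(p₁·p₂) ≈ 0.755 rad (43.2°). The total great-circle distance is δ·R ≈ 0.755 × 3959 ≈ 2988 mi, so the target fraction is f = 1000/2988 ≈ 0.335.
Interpolate at f ≈ 0.335 with slerp weights a = sin((1−f)δ)/sin δ ≈ 0.703, b = sin(fδ)/sin δ ≈ 0.365.
p = a·p₁ + b·p₂ ≈ (0.916, 0.183, -0.356); φ = arcsin(p_z) ≈ -20.87°, λ = atan2(p_y, p_x) ≈ 11.28°.

≈ lat 20.9°S, lon 11.3°E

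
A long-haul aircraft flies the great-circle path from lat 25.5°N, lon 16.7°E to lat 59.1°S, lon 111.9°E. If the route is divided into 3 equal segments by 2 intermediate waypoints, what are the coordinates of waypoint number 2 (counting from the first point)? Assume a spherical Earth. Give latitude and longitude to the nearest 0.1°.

≈ lat 38.5°S, lon 60.8°E

The haversine formula gives a central angle δ ≈ 1.995 rad (114.3°) between the endpoints.
Interpolate at f = 2/3 with slerp weights a = sin((1−f)δ)/sin δ ≈ 0.677, b = sin(fδ)/sin δ ≈ 1.065.
p = a·p₁ + b·p₂ ≈ (0.381, 0.683, -0.623); φ = arcsin(p_z) ≈ -38.52°, λ = atan2(p_y, p_x) ≈ 60.85°.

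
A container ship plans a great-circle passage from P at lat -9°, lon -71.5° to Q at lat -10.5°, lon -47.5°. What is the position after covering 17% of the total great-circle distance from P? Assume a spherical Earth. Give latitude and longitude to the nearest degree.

≈ lat -9°, lon -67°

Convert each endpoint to a unit vector on the sphere (x = cos φ cos λ, y = cos φ sin λ, z = sin φ).
The central angle between the endpoints is δ = arccos(p₁·p₂) ≈ 0.414 rad (23.7°).
Interpolate at f = 0.17 with slerp weights a = sin((1−f)δ)/sin δ ≈ 0.837, b = sin(fδ)/sin δ ≈ 0.175.
p = a·p₁ + b·p₂ ≈ (0.379, -0.911, -0.163); φ = arcsin(p_z) ≈ -9.37°, λ = atan2(p_y, p_x) ≈ -67.44°.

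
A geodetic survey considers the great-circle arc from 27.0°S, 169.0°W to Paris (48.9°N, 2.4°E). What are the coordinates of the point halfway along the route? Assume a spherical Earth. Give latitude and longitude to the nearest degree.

The haversine formula gives a central angle δ ≈ 2.742 rad (157.1°) between the endpoints.
Interpolate at f = 1/2 with slerp weights a = sin((1−f)δ)/sin δ ≈ 2.520, b = sin(fδ)/sin δ ≈ 2.520.
p = a·p₁ + b·p₂ ≈ (-0.549, -0.359, 0.755); φ = arcsin(p_z) ≈ 49.01°, λ = atan2(p_y, p_x) ≈ -146.81°.

≈ 49°N, 147°W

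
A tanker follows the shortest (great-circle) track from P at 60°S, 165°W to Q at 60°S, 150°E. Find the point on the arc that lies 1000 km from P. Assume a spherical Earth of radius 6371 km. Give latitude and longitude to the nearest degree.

The haversine formula gives a central angle δ ≈ 0.385 rad (22.1°) between the endpoints. The total great-circle distance is δ·R ≈ 0.385 × 6371 ≈ 2453 km, so the target fraction is f = 1000/2453 ≈ 0.408.
Interpolate at f ≈ 0.408 with slerp weights a = sin((1−f)δ)/sin δ ≈ 0.602, b = sin(fδ)/sin δ ≈ 0.416.
p = a·p₁ + b·p₂ ≈ (-0.471, 0.026, -0.882); φ = arcsin(p_z) ≈ -61.86°, λ = atan2(p_y, p_x) ≈ 176.82°.

≈ 62°S, 177°E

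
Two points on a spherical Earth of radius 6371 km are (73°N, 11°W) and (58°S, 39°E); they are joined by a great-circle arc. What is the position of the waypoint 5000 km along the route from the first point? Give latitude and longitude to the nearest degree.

The haversine formula gives a central angle δ ≈ 2.362 rad (135.3°) between the endpoints. The total great-circle distance is δ·R ≈ 2.362 × 6371 ≈ 15050 km, so the target fraction is f = 5000/15050 ≈ 0.332.
Interpolate at f ≈ 0.332 with slerp weights a = sin((1−f)δ)/sin δ ≈ 1.423, b = sin(fδ)/sin δ ≈ 1.006.
p = a·p₁ + b·p₂ ≈ (0.822, 0.256, 0.508); φ = arcsin(p_z) ≈ 30.53°, λ = atan2(p_y, p_x) ≈ 17.29°.

≈ (31°N, 17°E)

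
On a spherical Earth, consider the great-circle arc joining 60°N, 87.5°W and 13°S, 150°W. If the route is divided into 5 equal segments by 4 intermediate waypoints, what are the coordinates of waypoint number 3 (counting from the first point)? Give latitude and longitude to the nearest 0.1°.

≈ 18.7°N, 134.3°W

Convert each endpoint to a unit vector on the sphere (x = cos φ cos λ, y = cos φ sin λ, z = sin φ).
The central angle between the endpoints is δ = arccos(p₁·p₂) ≈ 1.541 rad (88.3°).
Interpolate at f = 3/5 with slerp weights a = sin((1−f)δ)/sin δ ≈ 0.578, b = sin(fδ)/sin δ ≈ 0.799.
p = a·p₁ + b·p₂ ≈ (-0.661, -0.678, 0.321); φ = arcsin(p_z) ≈ 18.73°, λ = atan2(p_y, p_x) ≈ -134.29°.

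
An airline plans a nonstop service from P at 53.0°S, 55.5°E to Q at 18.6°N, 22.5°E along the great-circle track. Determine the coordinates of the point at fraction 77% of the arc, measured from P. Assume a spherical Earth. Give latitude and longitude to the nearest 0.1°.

The haversine formula gives a central angle δ ≈ 1.345 rad (77.1°) between the endpoints.
Interpolate at f = 0.77 with slerp weights a = sin((1−f)δ)/sin δ ≈ 0.312, b = sin(fδ)/sin δ ≈ 0.883.
p = a·p₁ + b·p₂ ≈ (0.879, 0.475, 0.032); φ = arcsin(p_z) ≈ 1.84°, λ = atan2(p_y, p_x) ≈ 28.38°.

≈ 1.8°N, 28.4°E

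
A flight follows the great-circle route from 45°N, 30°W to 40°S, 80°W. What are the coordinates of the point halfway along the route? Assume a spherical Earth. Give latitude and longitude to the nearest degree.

Write both endpoints as unit vectors p₁, p₂ with components (cos φ cos λ, cos φ sin λ, sin φ).
The central angle between the endpoints is δ = arccos(p₁·p₂) ≈ 1.677 rad (96.1°).
Interpolate at f = 1/2 with slerp weights a = sin((1−f)δ)/sin δ ≈ 0.748, b = sin(fδ)/sin δ ≈ 0.748.
p = a·p₁ + b·p₂ ≈ (0.558, -0.829, 0.048); φ = arcsin(p_z) ≈ 2.76°, λ = atan2(p_y, p_x) ≈ -56.07°.

≈ 3°N, 56°W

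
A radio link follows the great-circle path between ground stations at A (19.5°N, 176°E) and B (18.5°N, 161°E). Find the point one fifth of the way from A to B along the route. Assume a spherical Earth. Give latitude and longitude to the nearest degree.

From cos δ = sin φ₁ sin φ₂ + cos φ₁ cos φ₂ cos Δλ, the central angle is δ ≈ 0.248 rad (14.2°).
Interpolate at f = 1/5 with slerp weights a = sin((1−f)δ)/sin δ ≈ 0.803, b = sin(fδ)/sin δ ≈ 0.202.
p = a·p₁ + b·p₂ ≈ (-0.936, 0.115, 0.332); φ = arcsin(p_z) ≈ 19.40°, λ = atan2(p_y, p_x) ≈ 172.99°.

≈ (19°N, 173°E)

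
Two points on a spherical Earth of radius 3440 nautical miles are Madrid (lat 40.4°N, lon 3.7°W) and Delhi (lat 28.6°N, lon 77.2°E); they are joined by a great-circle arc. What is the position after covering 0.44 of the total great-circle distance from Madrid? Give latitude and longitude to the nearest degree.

≈ lat 43°N, lon 35°E

Convert each endpoint to a unit vector on the sphere (x = cos φ cos λ, y = cos φ sin λ, z = sin φ).
The central angle between the endpoints is δ = arccos(p₁·p₂) ≈ 1.142 rad (65.4°).
Interpolate at f = 0.44 with slerp weights a = sin((1−f)δ)/sin δ ≈ 0.656, b = sin(fδ)/sin δ ≈ 0.529.
p = a·p₁ + b·p₂ ≈ (0.602, 0.421, 0.679); φ = arcsin(p_z) ≈ 42.75°, λ = atan2(p_y, p_x) ≈ 34.99°.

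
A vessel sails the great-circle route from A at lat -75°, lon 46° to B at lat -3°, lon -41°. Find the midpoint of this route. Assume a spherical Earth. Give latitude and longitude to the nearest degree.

≈ lat -44°, lon -27°

Write both endpoints as unit vectors p₁, p₂ with components (cos φ cos λ, cos φ sin λ, sin φ).
The central angle between the endpoints is δ = arccos(p₁·p₂) ≈ 1.507 rad (86.3°).
Interpolate at f = 1/2 with slerp weights a = sin((1−f)δ)/sin δ ≈ 0.685, b = sin(fδ)/sin δ ≈ 0.685.
p = a·p₁ + b·p₂ ≈ (0.640, -0.321, -0.698); φ = arcsin(p_z) ≈ -44.27°, λ = atan2(p_y, p_x) ≈ -26.68°.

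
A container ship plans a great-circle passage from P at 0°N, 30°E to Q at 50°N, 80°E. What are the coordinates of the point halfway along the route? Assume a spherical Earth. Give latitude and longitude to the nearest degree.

≈ 27°N, 49°E

Convert each endpoint to a unit vector on the sphere (x = cos φ cos λ, y = cos φ sin λ, z = sin φ).
The central angle between the endpoints is δ = arccos(p₁·p₂) ≈ 1.145 rad (65.6°).
Interpolate at f = 1/2 with slerp weights a = sin((1−f)δ)/sin δ ≈ 0.595, b = sin(fδ)/sin δ ≈ 0.595.
p = a·p₁ + b·p₂ ≈ (0.582, 0.674, 0.456); φ = arcsin(p_z) ≈ 27.11°, λ = atan2(p_y, p_x) ≈ 49.21°.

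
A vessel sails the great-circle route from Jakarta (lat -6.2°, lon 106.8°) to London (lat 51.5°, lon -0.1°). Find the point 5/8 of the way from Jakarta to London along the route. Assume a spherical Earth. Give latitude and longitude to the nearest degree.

Write both endpoints as unit vectors p₁, p₂ with components (cos φ cos λ, cos φ sin λ, sin φ).
The central angle between the endpoints is δ = arccos(p₁·p₂) ≈ 1.838 rad (105.3°).
Interpolate at f = 5/8 with slerp weights a = sin((1−f)δ)/sin δ ≈ 0.660, b = sin(fδ)/sin δ ≈ 0.946.
p = a·p₁ + b·p₂ ≈ (0.399, 0.627, 0.669); φ = arcsin(p_z) ≈ 42.00°, λ = atan2(p_y, p_x) ≈ 57.49°.

≈ lat 42°, lon 57°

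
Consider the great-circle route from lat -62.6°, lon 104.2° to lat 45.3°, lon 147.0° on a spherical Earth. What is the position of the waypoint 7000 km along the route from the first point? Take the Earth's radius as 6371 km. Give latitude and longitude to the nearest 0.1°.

The haversine formula gives a central angle δ ≈ 1.975 rad (113.2°) between the endpoints. The total great-circle distance is δ·R ≈ 1.975 × 6371 ≈ 12585 km, so the target fraction is f = 7000/12585 ≈ 0.556.
Interpolate at f ≈ 0.556 with slerp weights a = sin((1−f)δ)/sin δ ≈ 0.836, b = sin(fδ)/sin δ ≈ 0.969.
p = a·p₁ + b·p₂ ≈ (-0.666, 0.744, -0.054); φ = arcsin(p_z) ≈ -3.07°, λ = atan2(p_y, p_x) ≈ 131.82°.

≈ lat -3.1°, lon 131.8°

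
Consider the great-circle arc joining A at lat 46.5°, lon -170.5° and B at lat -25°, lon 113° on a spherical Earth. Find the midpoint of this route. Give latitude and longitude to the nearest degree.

Write both endpoints as unit vectors p₁, p₂ with components (cos φ cos λ, cos φ sin λ, sin φ).
The central angle between the endpoints is δ = arccos(p₁·p₂) ≈ 1.732 rad (99.3°).
Interpolate at f = 1/2 with slerp weights a = sin((1−f)δ)/sin δ ≈ 0.772, b = sin(fδ)/sin δ ≈ 0.772.
p = a·p₁ + b·p₂ ≈ (-0.797, 0.556, 0.234); φ = arcsin(p_z) ≈ 13.52°, λ = atan2(p_y, p_x) ≈ 145.10°.

≈ lat 14°, lon 145°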